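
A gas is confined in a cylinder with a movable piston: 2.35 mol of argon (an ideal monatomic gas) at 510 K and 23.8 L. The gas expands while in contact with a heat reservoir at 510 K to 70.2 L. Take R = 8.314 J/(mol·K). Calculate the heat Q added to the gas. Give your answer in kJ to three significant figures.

Q ≈ 10.8 kJ

Isothermal ⇒ ΔU = 0, so Q = W = nRT ln(V₂/V₁).
Q = (2.35)(8.314)(510) ln(70.2/23.8) = 9964 × 1.082 = 10778 J.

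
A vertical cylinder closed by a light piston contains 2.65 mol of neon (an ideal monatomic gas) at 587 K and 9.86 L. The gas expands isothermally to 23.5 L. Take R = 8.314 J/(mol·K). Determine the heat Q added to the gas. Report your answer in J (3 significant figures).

Isothermal ⇒ ΔU = 0, so Q = W = nRT ln(V₂/V₁).
Q = (2.65)(8.314)(587) ln(23.5/9.86) = 12933 × 0.8685 = 11232 J.

Q ≈ 11200 J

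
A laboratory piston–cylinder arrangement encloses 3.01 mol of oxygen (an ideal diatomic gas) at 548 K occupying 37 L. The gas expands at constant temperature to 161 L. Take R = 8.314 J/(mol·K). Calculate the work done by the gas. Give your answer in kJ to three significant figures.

Isothermal: W = nRT ln(V₂/V₁).
W = (3.01)(8.314)(548) × ln(161/37)
  = 13714 × 1.47
W_by_gas = 20166 J.

W ≈ 20.2 kJ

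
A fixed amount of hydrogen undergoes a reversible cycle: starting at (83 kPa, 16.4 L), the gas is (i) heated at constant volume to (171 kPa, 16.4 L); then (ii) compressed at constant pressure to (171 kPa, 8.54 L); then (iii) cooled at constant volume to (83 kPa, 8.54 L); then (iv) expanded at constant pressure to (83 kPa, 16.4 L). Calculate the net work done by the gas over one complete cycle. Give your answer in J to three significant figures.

W_net ≈ -692 J

Constant-volume legs do no work.
W(ii) = (171)(8.54 − 16.4) = -1344 J; W(iv) = (83)(16.4 − 8.54) = 652.4 J.
W_net = -1344 + 652.4 = -691.7 J (the counter-clockwise enclosed area).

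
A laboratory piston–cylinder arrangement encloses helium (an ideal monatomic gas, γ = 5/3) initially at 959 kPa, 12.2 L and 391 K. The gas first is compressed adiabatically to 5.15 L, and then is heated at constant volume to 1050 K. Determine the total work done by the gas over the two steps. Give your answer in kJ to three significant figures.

W_total ≈ -13.6 kJ

Step 1 (adiabatic): W = (P₁V₁ − P₂V₂)/(γ−1) = (11700 − 20791)/0.667 = -13637 J.
Step 2 (isochoric): W = 0 (constant volume).
W_total = -13637 + 0 = -13637 J.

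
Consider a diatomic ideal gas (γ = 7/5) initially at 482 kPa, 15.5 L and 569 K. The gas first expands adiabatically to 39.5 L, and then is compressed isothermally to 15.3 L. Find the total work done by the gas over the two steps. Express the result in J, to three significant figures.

W_total ≈ 956 J

Step 1 (adiabatic): W = (P₁V₁ − P₂V₂)/(γ−1) = (7471 − 5139)/0.4 = 5830 J.
After step 1: P = 130.1 kPa, V = 39.5 L, T = 391.4 K.
Step 2 (isothermal): W = P₁V₁ ln(V₂/V₁) = (5139) ln(15.3/39.5) = -4874 J.
W_total = 5830 − 4874 = 956.2 J.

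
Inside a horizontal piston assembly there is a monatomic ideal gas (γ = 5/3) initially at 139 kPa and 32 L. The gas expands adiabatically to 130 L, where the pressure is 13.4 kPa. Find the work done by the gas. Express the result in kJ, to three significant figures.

Adiabatic: W = (P₁V₁ − P₂V₂)/(γ − 1) with γ = 5/3.
P₁V₁ = 4448 J, P₂V₂ = 1742 J.
W = (4448 − 1742) / 0.6667 = 4059 J.

W ≈ 4.06 kJ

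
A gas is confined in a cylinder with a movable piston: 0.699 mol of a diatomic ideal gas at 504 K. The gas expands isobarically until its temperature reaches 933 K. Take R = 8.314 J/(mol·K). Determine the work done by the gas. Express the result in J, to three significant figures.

W ≈ 2490 J

Isobaric: W = P ΔV = nR ΔT.
W = (0.699)(8.314)(933 − 504) = 2493 J.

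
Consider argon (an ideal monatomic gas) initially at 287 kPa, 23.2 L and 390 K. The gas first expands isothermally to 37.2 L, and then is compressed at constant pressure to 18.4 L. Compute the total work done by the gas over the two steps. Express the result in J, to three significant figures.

Step 1 (isothermal): W = P₁V₁ ln(V₂/V₁) = (6658) ln(37.2/23.2) = 3144 J.
After step 1: P = 179 kPa, V = 37.2 L, T = 390 K.
Step 2 (isobaric): W = PΔV = (179 kPa)(18.4 − 37.2 L) = -3365 J.
W_total = 3144 − 3365 = -221.2 J.

W_total ≈ -221 J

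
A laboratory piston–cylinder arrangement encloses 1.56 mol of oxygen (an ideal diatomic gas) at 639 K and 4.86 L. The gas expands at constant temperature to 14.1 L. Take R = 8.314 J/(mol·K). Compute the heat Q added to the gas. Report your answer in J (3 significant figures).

Isothermal ⇒ ΔU = 0, so Q = W = nRT ln(V₂/V₁).
Q = (1.56)(8.314)(639) ln(14.1/4.86) = 8288 × 1.065 = 8828 J.

Q ≈ 8830 J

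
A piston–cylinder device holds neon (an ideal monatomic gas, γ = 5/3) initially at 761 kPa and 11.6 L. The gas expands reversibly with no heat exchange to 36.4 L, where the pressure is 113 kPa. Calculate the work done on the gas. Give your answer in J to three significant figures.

W ≈ -7070 J

Adiabatic: W = (P₁V₁ − P₂V₂)/(γ − 1) with γ = 5/3.
P₁V₁ = 8828 J, P₂V₂ = 4113 J.
W = (8828 − 4113) / 0.6667 = 7072 J.
Work on gas = −W_by = -7072 J.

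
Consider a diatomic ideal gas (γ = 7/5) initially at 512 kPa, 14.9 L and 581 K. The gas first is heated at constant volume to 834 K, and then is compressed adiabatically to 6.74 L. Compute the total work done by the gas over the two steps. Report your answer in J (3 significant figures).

Step 1 (isochoric): W = 0 (constant volume).
After step 1: P = 735 kPa (V unchanged).
Step 2 (adiabatic): W = (P₁V₁ − P₂V₂)/(γ−1) = (10951 − 15040)/0.4 = -10224 J.
W_total = 0 − 10224 = -10224 J.

W_total ≈ -10200 J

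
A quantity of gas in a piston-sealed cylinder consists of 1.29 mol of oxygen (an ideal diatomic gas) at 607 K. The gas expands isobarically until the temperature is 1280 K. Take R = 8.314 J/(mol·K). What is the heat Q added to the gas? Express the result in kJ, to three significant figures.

Q ≈ 25.3 kJ

Isobaric: W = nRΔT = (1.29)(8.314)(673) = 7218 J.
ΔU = nCᵥΔT with Cᵥ = 5R/2: ΔU = (1.29)(20.79)(673) = 18045 J.
Q = ΔU + W = 18045 + 7218 = 25263 J.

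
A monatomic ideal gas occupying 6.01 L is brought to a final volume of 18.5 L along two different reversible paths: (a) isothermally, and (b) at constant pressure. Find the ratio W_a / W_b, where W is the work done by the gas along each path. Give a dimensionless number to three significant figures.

Path (a) isothermal: W = P₁V₁ ln(V₂/V₁) → W_a/(P₁V₁) = 1.124.
Path (b) isobaric: W = P₁(V₂ − V₁) → W_b/(P₁V₁) = 2.078.
W_a / W_b = 1.124 / 2.078 = 0.541.

W_a / W_b ≈ 0.541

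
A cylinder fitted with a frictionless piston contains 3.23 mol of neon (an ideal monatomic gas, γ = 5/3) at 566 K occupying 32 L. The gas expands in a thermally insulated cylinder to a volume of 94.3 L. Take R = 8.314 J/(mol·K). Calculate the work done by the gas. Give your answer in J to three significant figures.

Adiabatic: TV^(γ−1) = const with γ = 5/3.
T₂ = T₁ (V₁/V₂)^(γ−1) = 566 × (32/94.3)^0.667 = 566 × 0.4865 = 275.4 K.
W_by = nCᵥ(T₁ − T₂) = (3.23)(12.47)(566 − 275.4) = 11707 J.

W ≈ 11700 J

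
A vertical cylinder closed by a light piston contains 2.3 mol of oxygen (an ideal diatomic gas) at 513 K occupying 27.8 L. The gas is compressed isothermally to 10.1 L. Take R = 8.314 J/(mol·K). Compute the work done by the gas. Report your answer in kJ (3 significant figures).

W ≈ -9.93 kJ

Isothermal: W = nRT ln(V₂/V₁).
W = (2.3)(8.314)(513) × ln(10.1/27.8)
  = 9810 × -1.013
W_by_gas = -9932 J.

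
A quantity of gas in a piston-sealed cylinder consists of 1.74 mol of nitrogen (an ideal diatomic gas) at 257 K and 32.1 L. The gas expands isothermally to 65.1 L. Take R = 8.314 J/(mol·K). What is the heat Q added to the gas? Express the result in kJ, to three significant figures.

Isothermal ⇒ ΔU = 0, so Q = W = nRT ln(V₂/V₁).
Q = (1.74)(8.314)(257) ln(65.1/32.1) = 3718 × 0.7071 = 2629 J.

Q ≈ 2.63 kJ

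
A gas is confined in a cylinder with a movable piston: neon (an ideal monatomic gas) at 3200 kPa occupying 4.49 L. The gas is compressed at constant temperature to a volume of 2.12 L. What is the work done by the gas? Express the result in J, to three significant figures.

Isothermal: W = nRT ln(V₂/V₁) = P₁V₁ ln(V₂/V₁).
P₁V₁ = (3200 kPa)(4.49 L) = 14368 J.
W = 14368 × ln(2.12/4.49) = 14368 × -0.7504
W_by_gas = -10782 J.

W ≈ -10800 J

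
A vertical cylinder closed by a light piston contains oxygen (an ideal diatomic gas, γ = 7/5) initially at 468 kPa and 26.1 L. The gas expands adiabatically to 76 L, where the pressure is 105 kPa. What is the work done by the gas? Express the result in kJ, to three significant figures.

Adiabatic: W = (P₁V₁ − P₂V₂)/(γ − 1) with γ = 7/5.
P₁V₁ = 12215 J, P₂V₂ = 7980 J.
W = (12215 − 7980) / 0.4 = 10587 J.

W ≈ 10.6 kJ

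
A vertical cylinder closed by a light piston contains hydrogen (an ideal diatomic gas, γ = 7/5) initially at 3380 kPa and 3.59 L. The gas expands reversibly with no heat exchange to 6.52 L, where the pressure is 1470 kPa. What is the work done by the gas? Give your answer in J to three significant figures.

Adiabatic: W = (P₁V₁ − P₂V₂)/(γ − 1) with γ = 7/5.
P₁V₁ = 12134 J, P₂V₂ = 9584 J.
W = (12134 − 9584) / 0.4 = 6374 J.

W ≈ 6370 J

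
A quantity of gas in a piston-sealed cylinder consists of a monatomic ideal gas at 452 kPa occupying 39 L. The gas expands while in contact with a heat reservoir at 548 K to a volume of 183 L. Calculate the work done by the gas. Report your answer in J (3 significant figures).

W ≈ 27300 J

Isothermal: W = nRT ln(V₂/V₁) = P₁V₁ ln(V₂/V₁).
P₁V₁ = (452 kPa)(39 L) = 17628 J.
W = 17628 × ln(183/39) = 17628 × 1.546
W_by_gas = 27252 J.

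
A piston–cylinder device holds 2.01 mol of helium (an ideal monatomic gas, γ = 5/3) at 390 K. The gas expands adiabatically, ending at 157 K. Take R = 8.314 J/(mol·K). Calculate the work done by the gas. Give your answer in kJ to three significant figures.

W ≈ 5.84 kJ

Adiabatic ⇒ Q = 0, so W_by = −ΔU = nCᵥ(T₁ − T₂).
Cᵥ = 3R/2 = 12.47 J/(mol·K).
W = (2.01)(12.47)(390 − 157) = 5841 J.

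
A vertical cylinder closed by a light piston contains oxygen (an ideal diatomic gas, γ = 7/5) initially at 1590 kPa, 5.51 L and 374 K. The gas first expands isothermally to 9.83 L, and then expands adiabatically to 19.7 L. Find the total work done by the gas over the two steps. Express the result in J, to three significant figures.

W_total ≈ 10400 J

Step 1 (isothermal): W = P₁V₁ ln(V₂/V₁) = (8761) ln(9.83/5.51) = 5071 J.
After step 1: P = 891.2 kPa, V = 9.83 L, T = 374 K.
Step 2 (adiabatic): W = (P₁V₁ − P₂V₂)/(γ−1) = (8761 − 6634)/0.4 = 5317 J.
W_total = 5071 + 5317 = 10388 J.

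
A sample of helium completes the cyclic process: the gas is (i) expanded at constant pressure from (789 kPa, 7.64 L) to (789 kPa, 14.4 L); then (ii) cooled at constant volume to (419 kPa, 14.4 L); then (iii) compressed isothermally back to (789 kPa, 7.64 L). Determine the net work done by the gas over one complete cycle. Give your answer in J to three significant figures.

Leg (i): W = PΔV = (789)(14.4 − 7.64) = 5334 J.
Leg (ii): W = 0.
Leg (iii): W = PᵢVᵢ ln(V_f/Vᵢ) = (6034) ln(7.64/14.4) = -3824 J.
W_net = 5334 − 3824 = 1509 J.

W_net ≈ 1510 J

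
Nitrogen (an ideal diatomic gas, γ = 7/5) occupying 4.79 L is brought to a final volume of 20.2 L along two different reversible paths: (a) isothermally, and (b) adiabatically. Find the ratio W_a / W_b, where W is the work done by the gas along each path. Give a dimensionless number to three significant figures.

W_a / W_b ≈ 1.32

Path (a) isothermal: W = P₁V₁ ln(V₂/V₁) → W_a/(P₁V₁) = 1.439.
Path (b) adiabatic: W = P₁V₁(1 − (V₁/V₂)^(γ−1))/(γ−1) → W_b/(P₁V₁) = 1.094.
W_a / W_b = 1.439 / 1.094 = 1.315.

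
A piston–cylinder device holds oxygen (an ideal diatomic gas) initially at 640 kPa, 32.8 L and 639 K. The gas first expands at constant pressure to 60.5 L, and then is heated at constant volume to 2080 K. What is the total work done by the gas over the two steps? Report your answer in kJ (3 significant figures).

Step 1 (isobaric): W = PΔV = (640 kPa)(60.5 − 32.8 L) = 17728 J.
Step 2 (isochoric): W = 0 (constant volume).
W_total = 17728 + 0 = 17728 J.

W_total ≈ 17.7 kJ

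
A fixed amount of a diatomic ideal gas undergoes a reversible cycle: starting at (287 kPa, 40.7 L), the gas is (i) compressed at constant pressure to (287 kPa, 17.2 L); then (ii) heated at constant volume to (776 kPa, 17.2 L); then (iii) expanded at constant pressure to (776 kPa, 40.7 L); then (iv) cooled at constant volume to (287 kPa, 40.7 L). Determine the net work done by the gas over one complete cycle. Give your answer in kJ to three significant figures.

Constant-volume legs do no work.
W(i) = (287)(17.2 − 40.7) = -6745 J; W(iii) = (776)(40.7 − 17.2) = 18236 J.
W_net = -6745 + 18236 = 11492 J (the clockwise enclosed area).

W_net ≈ 11.5 kJ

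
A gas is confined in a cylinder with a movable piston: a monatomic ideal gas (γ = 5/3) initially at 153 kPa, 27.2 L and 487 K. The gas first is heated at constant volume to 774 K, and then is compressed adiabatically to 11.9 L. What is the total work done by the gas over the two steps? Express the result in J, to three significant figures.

W_total ≈ -7290 J

Step 1 (isochoric): W = 0 (constant volume).
After step 1: P = 243.2 kPa (V unchanged).
Step 2 (adiabatic): W = (P₁V₁ − P₂V₂)/(γ−1) = (6614 − 11477)/0.667 = -7294 J.
W_total = 0 − 7294 = -7294 J.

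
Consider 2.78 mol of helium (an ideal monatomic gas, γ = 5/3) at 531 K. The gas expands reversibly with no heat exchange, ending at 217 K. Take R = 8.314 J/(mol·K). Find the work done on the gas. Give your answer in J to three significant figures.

Adiabatic ⇒ Q = 0, so W_by = −ΔU = nCᵥ(T₁ − T₂).
Cᵥ = 3R/2 = 12.47 J/(mol·K).
W = (2.78)(12.47)(531 − 217) = 10886 J.
Work on gas = −W_by = -10886 J.

W ≈ -10900 J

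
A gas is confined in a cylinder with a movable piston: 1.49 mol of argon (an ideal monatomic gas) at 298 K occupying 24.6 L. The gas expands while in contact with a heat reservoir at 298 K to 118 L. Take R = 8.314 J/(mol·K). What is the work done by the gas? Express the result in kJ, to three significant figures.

W ≈ 5.79 kJ

Isothermal: W = nRT ln(V₂/V₁).
W = (1.49)(8.314)(298) × ln(118/24.6)
  = 3692 × 1.568
W_by_gas = 5788 J.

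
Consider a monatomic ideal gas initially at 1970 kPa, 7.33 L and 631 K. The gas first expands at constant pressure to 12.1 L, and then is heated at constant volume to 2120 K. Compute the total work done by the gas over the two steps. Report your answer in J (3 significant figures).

Step 1 (isobaric): W = PΔV = (1970 kPa)(12.1 − 7.33 L) = 9397 J.
Step 2 (isochoric): W = 0 (constant volume).
W_total = 9397 + 0 = 9397 J.

W_total ≈ 9400 J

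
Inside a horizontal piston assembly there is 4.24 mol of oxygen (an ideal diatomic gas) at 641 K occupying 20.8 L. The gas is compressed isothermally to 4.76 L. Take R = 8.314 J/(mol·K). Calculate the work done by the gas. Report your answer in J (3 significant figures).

W ≈ -33300 J

Isothermal: W = nRT ln(V₂/V₁).
W = (4.24)(8.314)(641) × ln(4.76/20.8)
  = 22596 × -1.475
W_by_gas = -33323 J.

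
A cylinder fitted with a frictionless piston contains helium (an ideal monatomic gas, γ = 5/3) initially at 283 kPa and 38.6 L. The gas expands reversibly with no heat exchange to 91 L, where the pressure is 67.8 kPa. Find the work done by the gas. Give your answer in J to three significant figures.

Adiabatic: W = (P₁V₁ − P₂V₂)/(γ − 1) with γ = 5/3.
P₁V₁ = 10924 J, P₂V₂ = 6170 J.
W = (10924 − 6170) / 0.6667 = 7131 J.

W ≈ 7130 J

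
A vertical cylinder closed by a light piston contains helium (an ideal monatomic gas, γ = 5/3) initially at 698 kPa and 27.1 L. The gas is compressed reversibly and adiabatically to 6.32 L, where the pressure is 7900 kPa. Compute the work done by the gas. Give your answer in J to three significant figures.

Adiabatic: W = (P₁V₁ − P₂V₂)/(γ − 1) with γ = 5/3.
P₁V₁ = 18916 J, P₂V₂ = 49928 J.
W = (18916 − 49928) / 0.6667 = -46518 J.

W ≈ -46500 J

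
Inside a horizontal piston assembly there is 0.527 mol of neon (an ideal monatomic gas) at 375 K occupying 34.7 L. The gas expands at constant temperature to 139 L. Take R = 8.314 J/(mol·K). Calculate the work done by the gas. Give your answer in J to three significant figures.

W ≈ 2280 J

Isothermal: W = nRT ln(V₂/V₁).
W = (0.527)(8.314)(375) × ln(139/34.7)
  = 1643 × 1.388
W_by_gas = 2280 J.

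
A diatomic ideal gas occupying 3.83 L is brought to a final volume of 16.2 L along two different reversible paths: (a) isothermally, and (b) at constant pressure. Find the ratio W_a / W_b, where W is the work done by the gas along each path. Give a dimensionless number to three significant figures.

Path (a) isothermal: W = P₁V₁ ln(V₂/V₁) → W_a/(P₁V₁) = 1.442.
Path (b) isobaric: W = P₁(V₂ − V₁) → W_b/(P₁V₁) = 3.23.
W_a / W_b = 1.442 / 3.23 = 0.4465.

W_a / W_b ≈ 0.447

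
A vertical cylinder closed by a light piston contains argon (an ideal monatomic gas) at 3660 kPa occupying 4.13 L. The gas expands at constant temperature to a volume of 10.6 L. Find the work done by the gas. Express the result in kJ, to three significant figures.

W ≈ 14.2 kJ

Isothermal: W = nRT ln(V₂/V₁) = P₁V₁ ln(V₂/V₁).
P₁V₁ = (3660 kPa)(4.13 L) = 15116 J.
W = 15116 × ln(10.6/4.13) = 15116 × 0.9426
W_by_gas = 14248 J.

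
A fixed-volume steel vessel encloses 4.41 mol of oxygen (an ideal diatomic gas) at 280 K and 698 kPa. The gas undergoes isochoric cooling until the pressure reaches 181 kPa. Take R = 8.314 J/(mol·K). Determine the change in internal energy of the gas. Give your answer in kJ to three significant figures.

Constant volume ⇒ W = 0, so Q = ΔU = nCᵥΔT with Cᵥ = 5R/2 = 20.79 J/(mol·K).
At constant V, T₂/T₁ = P₂/P₁ ⇒ ΔT = T₁(P₂/P₁ − 1) = 280·(181/698 − 1) = -207.4 K.
ΔU = (4.41)(20.79)(-207.4) = -19010 J.

ΔU ≈ -19.0 kJ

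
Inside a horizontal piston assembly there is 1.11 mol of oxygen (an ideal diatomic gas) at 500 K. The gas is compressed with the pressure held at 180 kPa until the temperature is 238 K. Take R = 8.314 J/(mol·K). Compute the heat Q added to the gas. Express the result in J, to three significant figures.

Isobaric: W = nRΔT = (1.11)(8.314)(-262) = -2418 J.
ΔU = nCᵥΔT with Cᵥ = 5R/2: ΔU = (1.11)(20.79)(-262) = -6045 J.
Q = ΔU + W = -6045 − 2418 = -8463 J.

Q ≈ -8460 J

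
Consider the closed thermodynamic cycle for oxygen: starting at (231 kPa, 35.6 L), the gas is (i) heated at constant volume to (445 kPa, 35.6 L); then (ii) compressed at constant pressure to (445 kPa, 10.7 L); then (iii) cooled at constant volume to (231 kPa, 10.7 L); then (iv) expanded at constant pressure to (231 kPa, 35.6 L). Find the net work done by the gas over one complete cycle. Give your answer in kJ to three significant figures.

W_net ≈ -5.33 kJ

Constant-volume legs do no work.
W(ii) = (445)(10.7 − 35.6) = -11081 J; W(iv) = (231)(35.6 − 10.7) = 5752 J.
W_net = -11081 + 5752 = -5329 J (the counter-clockwise enclosed area).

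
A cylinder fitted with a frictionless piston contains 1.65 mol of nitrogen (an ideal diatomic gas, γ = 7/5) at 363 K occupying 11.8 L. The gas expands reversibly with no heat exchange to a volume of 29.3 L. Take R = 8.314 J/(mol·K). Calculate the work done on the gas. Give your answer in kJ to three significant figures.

Adiabatic: TV^(γ−1) = const with γ = 7/5.
T₂ = T₁ (V₁/V₂)^(γ−1) = 363 × (11.8/29.3)^0.4 = 363 × 0.695 = 252.3 K.
W_by = nCᵥ(T₁ − T₂) = (1.65)(20.79)(363 − 252.3) = 3797 J.
Work on gas = −W_by = -3797 J.

W ≈ -3.80 kJ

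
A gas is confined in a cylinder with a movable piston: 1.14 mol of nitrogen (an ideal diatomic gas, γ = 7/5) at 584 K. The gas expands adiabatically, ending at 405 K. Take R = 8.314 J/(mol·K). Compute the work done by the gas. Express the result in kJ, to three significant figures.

Adiabatic ⇒ Q = 0, so W_by = −ΔU = nCᵥ(T₁ − T₂).
Cᵥ = 5R/2 = 20.79 J/(mol·K).
W = (1.14)(20.79)(584 − 405) = 4241 J.

W ≈ 4.24 kJ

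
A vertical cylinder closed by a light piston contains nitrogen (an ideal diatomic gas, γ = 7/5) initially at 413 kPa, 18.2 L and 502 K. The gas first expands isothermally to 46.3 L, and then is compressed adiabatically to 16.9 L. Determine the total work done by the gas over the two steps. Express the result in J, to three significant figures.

Step 1 (isothermal): W = P₁V₁ ln(V₂/V₁) = (7517) ln(46.3/18.2) = 7018 J.
After step 1: P = 162.3 kPa, V = 46.3 L, T = 502 K.
Step 2 (adiabatic): W = (P₁V₁ − P₂V₂)/(γ−1) = (7517 − 11249)/0.4 = -9330 J.
W_total = 7018 − 9330 = -2312 J.

W_total ≈ -2310 J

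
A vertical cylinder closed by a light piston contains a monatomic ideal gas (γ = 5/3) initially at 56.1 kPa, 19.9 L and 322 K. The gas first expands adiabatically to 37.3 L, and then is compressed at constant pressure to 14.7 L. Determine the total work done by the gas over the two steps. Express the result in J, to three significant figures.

W_total ≈ 128 J

Step 1 (adiabatic): W = (P₁V₁ − P₂V₂)/(γ−1) = (1116 − 734.4)/0.667 = 573 J.
After step 1: P = 19.69 kPa, V = 37.3 L, T = 211.8 K.
Step 2 (isobaric): W = PΔV = (19.69 kPa)(14.7 − 37.3 L) = -445 J.
W_total = 573 − 445 = 128.1 J.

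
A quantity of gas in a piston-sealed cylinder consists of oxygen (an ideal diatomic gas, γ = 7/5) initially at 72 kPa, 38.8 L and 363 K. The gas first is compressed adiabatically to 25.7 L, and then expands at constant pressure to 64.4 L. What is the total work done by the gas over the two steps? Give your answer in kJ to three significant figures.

W_total ≈ 3.71 kJ

Step 1 (adiabatic): W = (P₁V₁ − P₂V₂)/(γ−1) = (2794 − 3294)/0.4 = -1251 J.
After step 1: P = 128.2 kPa, V = 25.7 L, T = 428 K.
Step 2 (isobaric): W = PΔV = (128.2 kPa)(64.4 − 25.7 L) = 4960 J.
W_total = -1251 + 4960 = 3709 J.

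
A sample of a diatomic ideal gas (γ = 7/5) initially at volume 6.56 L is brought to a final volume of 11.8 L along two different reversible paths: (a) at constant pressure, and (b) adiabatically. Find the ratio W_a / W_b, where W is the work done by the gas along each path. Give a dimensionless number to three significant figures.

W_a / W_b ≈ 1.53

Path (a) isobaric: W = P₁(V₂ − V₁) → W_a/(P₁V₁) = 0.7988.
Path (b) adiabatic: W = P₁V₁(1 − (V₁/V₂)^(γ−1))/(γ−1) → W_b/(P₁V₁) = 0.5233.
W_a / W_b = 0.7988 / 0.5233 = 1.527.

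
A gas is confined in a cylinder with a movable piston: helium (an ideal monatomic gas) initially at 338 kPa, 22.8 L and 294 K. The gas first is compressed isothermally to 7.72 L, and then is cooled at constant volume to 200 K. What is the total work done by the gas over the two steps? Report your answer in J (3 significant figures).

W_total ≈ -8350 J

Step 1 (isothermal): W = P₁V₁ ln(V₂/V₁) = (7706) ln(7.72/22.8) = -8346 J.
Step 2 (isochoric): W = 0 (constant volume).
W_total = -8346 + 0 = -8346 J.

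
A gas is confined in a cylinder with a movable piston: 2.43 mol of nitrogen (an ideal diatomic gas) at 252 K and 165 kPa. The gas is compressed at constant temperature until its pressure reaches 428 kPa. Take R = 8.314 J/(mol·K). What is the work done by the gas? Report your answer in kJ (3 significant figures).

Isothermal process: W = nRT ln(V₂/V₁) = nRT ln(P₁/P₂).
W = (2.43)(8.314)(252) × ln(165/428)
  = 5091 × ln(0.3855) = 5091 × -0.9532
W_by_gas = -4853 J.

W ≈ -4.85 kJ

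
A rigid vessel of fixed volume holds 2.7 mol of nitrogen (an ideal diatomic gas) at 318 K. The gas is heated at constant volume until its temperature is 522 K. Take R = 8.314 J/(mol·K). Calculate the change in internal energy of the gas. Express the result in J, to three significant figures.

Constant volume ⇒ W = 0, so Q = ΔU = nCᵥΔT with Cᵥ = 5R/2 = 20.79 J/(mol·K).
ΔU = (2.7)(20.79)(522 − 318) = 11448 J.

ΔU ≈ 11400 J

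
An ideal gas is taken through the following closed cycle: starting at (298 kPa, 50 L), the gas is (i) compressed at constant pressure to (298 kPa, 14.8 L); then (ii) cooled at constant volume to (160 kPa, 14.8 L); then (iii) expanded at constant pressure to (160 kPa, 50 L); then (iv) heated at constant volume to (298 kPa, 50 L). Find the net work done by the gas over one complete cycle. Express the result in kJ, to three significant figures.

W_net ≈ -4.86 kJ

Constant-volume legs do no work.
W(i) = (298)(14.8 − 50) = -10490 J; W(iii) = (160)(50 − 14.8) = 5632 J.
W_net = -10490 + 5632 = -4858 J (the counter-clockwise enclosed area).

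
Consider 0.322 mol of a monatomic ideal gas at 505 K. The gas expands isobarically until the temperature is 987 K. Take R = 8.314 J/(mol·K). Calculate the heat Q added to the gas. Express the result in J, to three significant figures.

Isobaric: W = nRΔT = (0.322)(8.314)(482) = 1290 J.
ΔU = nCᵥΔT with Cᵥ = 3R/2: ΔU = (0.322)(12.47)(482) = 1936 J.
Q = ΔU + W = 1936 + 1290 = 3226 J.

Q ≈ 3230 J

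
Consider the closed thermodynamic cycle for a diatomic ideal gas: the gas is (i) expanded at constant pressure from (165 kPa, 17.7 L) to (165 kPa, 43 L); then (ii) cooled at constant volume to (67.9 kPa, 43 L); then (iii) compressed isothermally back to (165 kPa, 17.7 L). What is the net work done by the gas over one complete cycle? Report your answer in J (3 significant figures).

Leg (i): W = PΔV = (165)(43 − 17.7) = 4174 J.
Leg (ii): W = 0.
Leg (iii): W = PᵢVᵢ ln(V_f/Vᵢ) = (2920) ln(17.7/43) = -2592 J.
W_net = 4174 − 2592 = 1583 J.

W_net ≈ 1580 J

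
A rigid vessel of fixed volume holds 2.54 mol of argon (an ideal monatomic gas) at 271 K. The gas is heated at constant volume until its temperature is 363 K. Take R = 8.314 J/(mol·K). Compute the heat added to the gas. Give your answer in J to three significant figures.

Constant volume ⇒ W = 0, so Q = ΔU = nCᵥΔT with Cᵥ = 3R/2 = 12.47 J/(mol·K).
ΔU = (2.54)(12.47)(363 − 271) = 2914 J.

Q ≈ 2910 J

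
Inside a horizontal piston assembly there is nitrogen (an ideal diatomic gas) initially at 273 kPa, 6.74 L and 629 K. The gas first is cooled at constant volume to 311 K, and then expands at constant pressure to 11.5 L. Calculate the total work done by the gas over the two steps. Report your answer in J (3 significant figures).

W_total ≈ 643 J

Step 1 (isochoric): W = 0 (constant volume).
After step 1: P = 135 kPa (V unchanged).
Step 2 (isobaric): W = PΔV = (135 kPa)(11.5 − 6.74 L) = 642.5 J.
W_total = 0 + 642.5 = 642.5 J.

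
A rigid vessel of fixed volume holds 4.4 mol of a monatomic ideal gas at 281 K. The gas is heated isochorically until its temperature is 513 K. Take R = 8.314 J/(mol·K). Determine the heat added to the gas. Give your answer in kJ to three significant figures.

Constant volume ⇒ W = 0, so Q = ΔU = nCᵥΔT with Cᵥ = 3R/2 = 12.47 J/(mol·K).
ΔU = (4.4)(12.47)(513 − 281) = 12730 J.

Q ≈ 12.7 kJ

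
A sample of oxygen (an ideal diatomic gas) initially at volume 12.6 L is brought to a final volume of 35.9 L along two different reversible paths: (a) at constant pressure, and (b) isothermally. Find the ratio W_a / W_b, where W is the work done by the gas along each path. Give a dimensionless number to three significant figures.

W_a / W_b ≈ 1.77

Path (a) isobaric: W = P₁(V₂ − V₁) → W_a/(P₁V₁) = 1.849.
Path (b) isothermal: W = P₁V₁ ln(V₂/V₁) → W_b/(P₁V₁) = 1.047.
W_a / W_b = 1.849 / 1.047 = 1.766.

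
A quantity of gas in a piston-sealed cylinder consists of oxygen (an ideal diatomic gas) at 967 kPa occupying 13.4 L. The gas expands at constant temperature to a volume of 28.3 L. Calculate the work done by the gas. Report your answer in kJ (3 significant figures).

W ≈ 9.69 kJ

Isothermal: W = nRT ln(V₂/V₁) = P₁V₁ ln(V₂/V₁).
P₁V₁ = (967 kPa)(13.4 L) = 12958 J.
W = 12958 × ln(28.3/13.4) = 12958 × 0.7476
W_by_gas = 9687 J.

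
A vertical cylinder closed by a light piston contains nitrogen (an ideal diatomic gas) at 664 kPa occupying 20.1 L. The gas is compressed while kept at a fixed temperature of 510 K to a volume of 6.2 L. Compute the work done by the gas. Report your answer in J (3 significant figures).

W ≈ -15700 J

Isothermal: W = nRT ln(V₂/V₁) = P₁V₁ ln(V₂/V₁).
P₁V₁ = (664 kPa)(20.1 L) = 13346 J.
W = 13346 × ln(6.2/20.1) = 13346 × -1.176
W_by_gas = -15698 J.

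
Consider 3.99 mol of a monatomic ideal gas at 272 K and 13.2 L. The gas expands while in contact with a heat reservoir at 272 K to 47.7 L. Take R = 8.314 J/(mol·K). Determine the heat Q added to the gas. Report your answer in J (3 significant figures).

Isothermal ⇒ ΔU = 0, so Q = W = nRT ln(V₂/V₁).
Q = (3.99)(8.314)(272) ln(47.7/13.2) = 9023 × 1.285 = 11592 J.

Q ≈ 11600 J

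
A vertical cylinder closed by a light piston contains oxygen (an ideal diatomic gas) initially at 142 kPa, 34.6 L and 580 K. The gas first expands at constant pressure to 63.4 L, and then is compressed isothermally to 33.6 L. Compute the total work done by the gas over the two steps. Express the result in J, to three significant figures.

W_total ≈ -1630 J

Step 1 (isobaric): W = PΔV = (142 kPa)(63.4 − 34.6 L) = 4090 J.
After step 1: P = 142 kPa, V = 63.4 L, T = 1063 K.
Step 2 (isothermal): W = P₁V₁ ln(V₂/V₁) = (9003) ln(33.6/63.4) = -5716 J.
W_total = 4090 − 5716 = -1627 J.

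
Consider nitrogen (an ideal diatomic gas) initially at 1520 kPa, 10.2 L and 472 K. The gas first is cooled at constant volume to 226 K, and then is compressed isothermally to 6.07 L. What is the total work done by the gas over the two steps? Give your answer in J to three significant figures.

W_total ≈ -3850 J

Step 1 (isochoric): W = 0 (constant volume).
After step 1: P = 727.8 kPa (V unchanged).
Step 2 (isothermal): W = P₁V₁ ln(V₂/V₁) = (7424) ln(6.07/10.2) = -3853 J.
W_total = 0 − 3853 = -3853 J.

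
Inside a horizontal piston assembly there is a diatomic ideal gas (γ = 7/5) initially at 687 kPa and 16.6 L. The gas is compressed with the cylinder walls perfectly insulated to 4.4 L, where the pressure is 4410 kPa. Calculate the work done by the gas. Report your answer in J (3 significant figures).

W ≈ -20000 J

Adiabatic: W = (P₁V₁ − P₂V₂)/(γ − 1) with γ = 7/5.
P₁V₁ = 11404 J, P₂V₂ = 19404 J.
W = (11404 − 19404) / 0.4 = -20000 J.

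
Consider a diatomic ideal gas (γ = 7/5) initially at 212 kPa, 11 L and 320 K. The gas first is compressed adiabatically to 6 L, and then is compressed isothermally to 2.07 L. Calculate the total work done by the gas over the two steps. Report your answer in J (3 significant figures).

W_total ≈ -4760 J

Step 1 (adiabatic): W = (P₁V₁ − P₂V₂)/(γ−1) = (2332 − 2972)/0.4 = -1600 J.
After step 1: P = 495.3 kPa, V = 6 L, T = 407.8 K.
Step 2 (isothermal): W = P₁V₁ ln(V₂/V₁) = (2972) ln(2.07/6) = -3163 J.
W_total = -1600 − 3163 = -4762 J.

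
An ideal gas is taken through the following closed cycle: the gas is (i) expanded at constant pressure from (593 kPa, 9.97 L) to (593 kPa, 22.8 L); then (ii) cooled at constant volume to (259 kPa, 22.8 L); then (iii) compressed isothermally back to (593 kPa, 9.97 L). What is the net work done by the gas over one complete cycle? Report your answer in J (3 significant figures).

W_net ≈ 2720 J

Leg (i): W = PΔV = (593)(22.8 − 9.97) = 7608 J.
Leg (ii): W = 0.
Leg (iii): W = PᵢVᵢ ln(V_f/Vᵢ) = (5905) ln(9.97/22.8) = -4885 J.
W_net = 7608 − 4885 = 2724 J.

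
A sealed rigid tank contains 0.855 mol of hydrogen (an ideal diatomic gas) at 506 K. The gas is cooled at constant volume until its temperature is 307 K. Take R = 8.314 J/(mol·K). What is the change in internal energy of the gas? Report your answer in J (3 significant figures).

ΔU ≈ -3540 J

Constant volume ⇒ W = 0, so Q = ΔU = nCᵥΔT with Cᵥ = 5R/2 = 20.79 J/(mol·K).
ΔU = (0.855)(20.79)(307 − 506) = -3536 J.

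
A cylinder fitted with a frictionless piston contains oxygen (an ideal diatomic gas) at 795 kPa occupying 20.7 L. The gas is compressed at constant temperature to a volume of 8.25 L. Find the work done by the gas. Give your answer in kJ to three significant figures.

Isothermal: W = nRT ln(V₂/V₁) = P₁V₁ ln(V₂/V₁).
P₁V₁ = (795 kPa)(20.7 L) = 16456 J.
W = 16456 × ln(8.25/20.7) = 16456 × -0.9199
W_by_gas = -15139 J.

W ≈ -15.1 kJ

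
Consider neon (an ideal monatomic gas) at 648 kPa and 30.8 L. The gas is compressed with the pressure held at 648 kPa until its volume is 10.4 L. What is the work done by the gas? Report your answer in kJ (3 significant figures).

Isobaric: W = P ΔV.
W = (648 kPa)(10.4 − 30.8 L) = (648)(-20.4) = -13219 J.

W ≈ -13.2 kJ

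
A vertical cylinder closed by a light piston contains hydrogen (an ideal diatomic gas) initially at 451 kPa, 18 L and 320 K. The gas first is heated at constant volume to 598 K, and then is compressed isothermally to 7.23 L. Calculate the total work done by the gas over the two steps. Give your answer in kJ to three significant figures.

Step 1 (isochoric): W = 0 (constant volume).
After step 1: P = 842.8 kPa (V unchanged).
Step 2 (isothermal): W = P₁V₁ ln(V₂/V₁) = (15171) ln(7.23/18) = -13838 J.
W_total = 0 − 13838 = -13838 J.

W_total ≈ -13.8 kJ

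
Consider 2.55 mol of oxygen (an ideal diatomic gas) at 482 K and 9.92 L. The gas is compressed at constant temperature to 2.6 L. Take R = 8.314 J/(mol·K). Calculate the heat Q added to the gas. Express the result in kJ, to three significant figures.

Q ≈ -13.7 kJ

Isothermal ⇒ ΔU = 0, so Q = W = nRT ln(V₂/V₁).
Q = (2.55)(8.314)(482) ln(2.6/9.92) = 10219 × -1.339 = -13683 J.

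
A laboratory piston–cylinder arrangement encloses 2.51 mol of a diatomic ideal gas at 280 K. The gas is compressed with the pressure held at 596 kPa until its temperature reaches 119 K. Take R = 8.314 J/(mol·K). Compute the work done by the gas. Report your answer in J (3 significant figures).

W ≈ -3360 J

Isobaric: W = P ΔV = nR ΔT.
W = (2.51)(8.314)(119 − 280) = -3360 J.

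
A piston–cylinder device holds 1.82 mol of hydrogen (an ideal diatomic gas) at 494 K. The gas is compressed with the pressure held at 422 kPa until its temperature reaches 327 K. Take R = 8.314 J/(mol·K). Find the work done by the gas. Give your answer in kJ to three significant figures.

W ≈ -2.53 kJ

Isobaric: W = P ΔV = nR ΔT.
W = (1.82)(8.314)(327 − 494) = -2527 J.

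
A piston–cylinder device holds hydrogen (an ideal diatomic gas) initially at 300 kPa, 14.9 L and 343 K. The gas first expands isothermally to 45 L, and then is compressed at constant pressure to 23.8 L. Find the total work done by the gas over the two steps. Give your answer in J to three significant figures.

Step 1 (isothermal): W = P₁V₁ ln(V₂/V₁) = (4470) ln(45/14.9) = 4941 J.
After step 1: P = 99.33 kPa, V = 45 L, T = 343 K.
Step 2 (isobaric): W = PΔV = (99.33 kPa)(23.8 − 45 L) = -2106 J.
W_total = 4941 − 2106 = 2835 J.

W_total ≈ 2830 J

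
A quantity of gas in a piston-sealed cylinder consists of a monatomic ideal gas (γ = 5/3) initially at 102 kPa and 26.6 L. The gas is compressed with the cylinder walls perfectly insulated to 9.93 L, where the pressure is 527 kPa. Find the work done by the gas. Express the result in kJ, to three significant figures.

Adiabatic: W = (P₁V₁ − P₂V₂)/(γ − 1) with γ = 5/3.
P₁V₁ = 2713 J, P₂V₂ = 5233 J.
W = (2713 − 5233) / 0.6667 = -3780 J.

W ≈ -3.78 kJ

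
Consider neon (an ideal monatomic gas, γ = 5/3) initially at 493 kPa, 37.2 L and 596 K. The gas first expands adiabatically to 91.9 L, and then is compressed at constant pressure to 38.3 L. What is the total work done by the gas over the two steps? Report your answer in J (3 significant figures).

Step 1 (adiabatic): W = (P₁V₁ − P₂V₂)/(γ−1) = (18340 − 10036)/0.667 = 12456 J.
After step 1: P = 109.2 kPa, V = 91.9 L, T = 326.1 K.
Step 2 (isobaric): W = PΔV = (109.2 kPa)(38.3 − 91.9 L) = -5853 J.
W_total = 12456 − 5853 = 6603 J.

W_total ≈ 6600 J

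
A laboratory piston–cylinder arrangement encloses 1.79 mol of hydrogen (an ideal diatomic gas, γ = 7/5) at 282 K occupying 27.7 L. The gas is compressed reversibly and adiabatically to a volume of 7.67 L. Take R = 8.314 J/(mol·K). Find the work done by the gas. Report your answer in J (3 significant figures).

W ≈ -7040 J

Adiabatic: TV^(γ−1) = const with γ = 7/5.
T₂ = T₁ (V₁/V₂)^(γ−1) = 282 × (27.7/7.67)^0.4 = 282 × 1.671 = 471.3 K.
W_by = nCᵥ(T₁ − T₂) = (1.79)(20.79)(282 − 471.3) = -7044 J.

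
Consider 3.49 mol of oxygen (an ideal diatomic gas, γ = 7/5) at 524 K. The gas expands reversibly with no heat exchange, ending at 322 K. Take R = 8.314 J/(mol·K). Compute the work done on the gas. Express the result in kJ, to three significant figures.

W ≈ -14.7 kJ

Adiabatic ⇒ Q = 0, so W_by = −ΔU = nCᵥ(T₁ − T₂).
Cᵥ = 5R/2 = 20.79 J/(mol·K).
W = (3.49)(20.79)(524 − 322) = 14653 J.
Work on gas = −W_by = -14653 J.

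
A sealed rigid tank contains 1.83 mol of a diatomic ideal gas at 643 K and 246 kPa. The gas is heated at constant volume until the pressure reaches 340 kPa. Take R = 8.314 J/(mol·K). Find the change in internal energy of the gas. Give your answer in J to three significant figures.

ΔU ≈ 9350 J

Constant volume ⇒ W = 0, so Q = ΔU = nCᵥΔT with Cᵥ = 5R/2 = 20.79 J/(mol·K).
At constant V, T₂/T₁ = P₂/P₁ ⇒ ΔT = T₁(P₂/P₁ − 1) = 643·(340/246 − 1) = 245.7 K.
ΔU = (1.83)(20.79)(245.7) = 9346 J.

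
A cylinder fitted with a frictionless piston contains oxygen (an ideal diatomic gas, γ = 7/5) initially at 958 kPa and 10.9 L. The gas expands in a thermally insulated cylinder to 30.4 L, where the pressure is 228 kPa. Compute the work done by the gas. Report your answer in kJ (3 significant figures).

Adiabatic: W = (P₁V₁ − P₂V₂)/(γ − 1) with γ = 7/5.
P₁V₁ = 10442 J, P₂V₂ = 6931 J.
W = (10442 − 6931) / 0.4 = 8778 J.

W ≈ 8.78 kJ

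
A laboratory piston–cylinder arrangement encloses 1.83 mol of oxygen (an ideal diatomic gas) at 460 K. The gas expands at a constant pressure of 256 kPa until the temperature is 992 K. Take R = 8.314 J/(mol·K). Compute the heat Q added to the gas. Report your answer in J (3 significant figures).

Isobaric: W = nRΔT = (1.83)(8.314)(532) = 8094 J.
ΔU = nCᵥΔT with Cᵥ = 5R/2: ΔU = (1.83)(20.79)(532) = 20235 J.
Q = ΔU + W = 20235 + 8094 = 28330 J.

Q ≈ 28300 J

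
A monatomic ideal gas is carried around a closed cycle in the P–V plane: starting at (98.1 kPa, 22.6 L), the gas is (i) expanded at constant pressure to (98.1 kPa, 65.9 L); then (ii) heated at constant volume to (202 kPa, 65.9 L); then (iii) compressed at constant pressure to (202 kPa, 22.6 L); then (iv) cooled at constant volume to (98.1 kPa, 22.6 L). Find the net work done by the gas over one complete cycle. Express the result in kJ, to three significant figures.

Constant-volume legs do no work.
W(i) = (98.1)(65.9 − 22.6) = 4248 J; W(iii) = (202)(22.6 − 65.9) = -8747 J.
W_net = 4248 − 8747 = -4499 J (the counter-clockwise enclosed area).

W_net ≈ -4.50 kJ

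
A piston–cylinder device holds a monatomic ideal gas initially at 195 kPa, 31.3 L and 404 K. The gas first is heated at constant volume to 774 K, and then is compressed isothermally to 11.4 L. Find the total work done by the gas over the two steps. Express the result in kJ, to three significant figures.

Step 1 (isochoric): W = 0 (constant volume).
After step 1: P = 373.6 kPa (V unchanged).
Step 2 (isothermal): W = P₁V₁ ln(V₂/V₁) = (11693) ln(11.4/31.3) = -11810 J.
W_total = 0 − 11810 = -11810 J.

W_total ≈ -11.8 kJ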